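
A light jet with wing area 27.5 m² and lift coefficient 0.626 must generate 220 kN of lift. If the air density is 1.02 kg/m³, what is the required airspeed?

v = 158 m/s

L = ½ρv²S·CL ⇒ v = √(2L/(ρ·S·CL))
v = √(2 × 2.2×10^5 / (1.02 × 27.5 × 0.626)) = √25060 = 158 m/s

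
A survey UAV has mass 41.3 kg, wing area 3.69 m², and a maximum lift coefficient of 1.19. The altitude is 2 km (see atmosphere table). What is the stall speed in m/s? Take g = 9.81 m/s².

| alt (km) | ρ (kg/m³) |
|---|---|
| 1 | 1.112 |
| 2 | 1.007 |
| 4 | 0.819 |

V_stall = 13.5 m/s

At 2 km, from the table: ρ = 1.007 kg/m³.
At stall, lift equals weight: L = W = m·g = 41.3 × 9.81 = 405.2 N.
From L = ½ρV²S·CL,max = W: V_stall = √(2W/(ρSCL,max)) = √(2·405.2/(1.007·3.69·1.19))
V_stall = √183.3 = 13.5 m/s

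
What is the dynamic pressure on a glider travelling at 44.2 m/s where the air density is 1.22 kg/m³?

q = 1190 Pa

q = ½ρv² = ½ × 1.22 × 44.2² = 1190 Pa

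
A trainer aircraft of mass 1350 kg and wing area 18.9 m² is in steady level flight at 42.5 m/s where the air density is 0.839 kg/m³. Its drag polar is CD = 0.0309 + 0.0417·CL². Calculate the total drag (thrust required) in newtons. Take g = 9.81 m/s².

Level flight ⇒ L = W = m·g = 1350 × 9.81 = 13244 N.
Dynamic pressure q = 0.5 × 0.839 × 42.5² = 757.7 Pa.
CL = W/(q·S) = 13244 / (757.7 × 18.9) = 0.9248.
CD = 0.0309 + 0.0417 × 0.9248² = 0.06656.
D = q·S·CD = 757.7 × 18.9 × 0.06656 = 953.2 N

D = 953 N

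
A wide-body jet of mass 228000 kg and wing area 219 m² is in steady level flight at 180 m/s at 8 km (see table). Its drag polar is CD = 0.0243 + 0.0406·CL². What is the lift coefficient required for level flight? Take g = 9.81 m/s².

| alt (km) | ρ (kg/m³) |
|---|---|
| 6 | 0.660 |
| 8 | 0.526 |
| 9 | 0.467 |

At 8 km, from the table: ρ = 0.526 kg/m³.
Weight W = mg = 228000 × 9.81 = 2.2367×10^6 N; in level flight L = W.
q = ½ρv² = ½ × 0.526 × 180² = 8521 Pa.
CL = 2W/(ρv²S) = 2×2.2367×10^6/(0.526×180²×219) = 1.199.

CL = 1.2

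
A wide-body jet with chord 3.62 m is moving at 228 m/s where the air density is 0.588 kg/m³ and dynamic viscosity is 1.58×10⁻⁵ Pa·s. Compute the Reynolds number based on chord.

Re = 3.07×10^7

Re = ρ·v·c/μ = 0.588 × 228 × 3.62 / (1.58×10⁻⁵) = 3.07×10^7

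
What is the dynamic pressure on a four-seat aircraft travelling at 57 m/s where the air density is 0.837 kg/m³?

q = ½ρv² = ½ × 0.837 × 57² = 1360 Pa

q = 1360 Pa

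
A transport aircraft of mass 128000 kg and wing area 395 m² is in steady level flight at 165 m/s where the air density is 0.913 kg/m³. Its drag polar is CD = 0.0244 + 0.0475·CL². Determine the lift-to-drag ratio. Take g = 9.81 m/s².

L/D = 9.3

In steady level flight, lift balances weight: W = mg = 128000 × 9.81 = 1.2557×10^6 N.
Dynamic pressure q = 0.5 × 0.913 × 165² = 12430 Pa.
CL = 2W/(ρv²S) = 2×1.2557×10^6/(0.913×165²×395) = 0.2558.
CD = 0.0244 + 0.0475 × 0.2558² = 0.02751.
L/D = CL/CD = 0.2558 / 0.02751 = 9.3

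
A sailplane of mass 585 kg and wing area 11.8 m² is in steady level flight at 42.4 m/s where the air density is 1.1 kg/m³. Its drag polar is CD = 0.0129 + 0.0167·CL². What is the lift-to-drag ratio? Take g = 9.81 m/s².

L/D = 29

Level flight ⇒ L = W = m·g = 585 × 9.81 = 5738.9 N.
Dynamic pressure q = 0.5 × 1.1 × 42.4² = 988.8 Pa.
Required CL = L/(qS) = 5738.9/(988.8·11.8) = 0.4919.
CD = 0.0129 + 0.0167 × 0.4919² = 0.01694.
L/D = CL/CD = 0.4919 / 0.01694 = 29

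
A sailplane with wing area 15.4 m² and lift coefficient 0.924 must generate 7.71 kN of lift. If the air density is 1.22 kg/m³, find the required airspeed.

v = 29.8 m/s

L = ½ρv²S·CL ⇒ v = √(2L/(ρ·S·CL))
v = √(2 × 7710 / (1.22 × 15.4 × 0.924)) = √888.2 = 29.8 m/s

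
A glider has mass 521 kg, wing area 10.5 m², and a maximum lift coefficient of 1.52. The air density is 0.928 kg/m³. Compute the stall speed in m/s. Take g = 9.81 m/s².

At stall, lift equals weight: L = W = m·g = 521 × 9.81 = 5111 N.
V_stall = √(2W/(ρ·S·CL,max)) = √(2 × 5111 / (0.928 × 10.5 × 1.52))
V_stall = √690.2 = 26.3 m/s

V_stall = 26.3 m/s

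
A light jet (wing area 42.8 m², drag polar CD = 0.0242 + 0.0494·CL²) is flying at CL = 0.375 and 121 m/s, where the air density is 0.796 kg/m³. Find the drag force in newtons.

CD = 0.0242 + 0.0494 × 0.375² = 0.03115
D = ½ρv²S·CD = ½ × 0.796 × 121² × 42.8 × 0.03115 = 7770 N

D = 7770 N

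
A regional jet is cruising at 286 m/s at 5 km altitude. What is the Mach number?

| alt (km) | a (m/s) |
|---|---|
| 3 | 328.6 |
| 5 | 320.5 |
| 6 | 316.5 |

At 5 km, from the table: a = 320.5 m/s.
M = v/a = 286 / 320.5 = 0.892

M = 0.892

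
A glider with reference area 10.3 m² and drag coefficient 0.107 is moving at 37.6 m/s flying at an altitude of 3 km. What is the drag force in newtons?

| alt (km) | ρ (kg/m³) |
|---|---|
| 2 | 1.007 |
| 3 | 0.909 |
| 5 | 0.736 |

At 3 km, from the table: ρ = 0.909 kg/m³.
Dynamic pressure q = ½ρv² = ½ × 0.909 × 37.6² = 642.6 Pa.
D = q·S·CD = 642.6 × 10.3 × 0.107 = 708 N

D = 708 N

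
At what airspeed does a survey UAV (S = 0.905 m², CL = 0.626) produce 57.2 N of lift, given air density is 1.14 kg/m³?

L = ½ρv²S·CL ⇒ v = √(2L/(ρ·S·CL))
v = √(2 × 57.2 / (1.14 × 0.905 × 0.626)) = √177.1 = 13.3 m/s

v = 13.3 m/s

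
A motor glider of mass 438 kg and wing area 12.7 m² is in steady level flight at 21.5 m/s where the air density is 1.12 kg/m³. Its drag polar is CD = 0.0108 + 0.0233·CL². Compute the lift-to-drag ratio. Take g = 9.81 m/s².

L/D = 25.8

Weight W = mg = 438 × 9.81 = 4296.8 N; in level flight L = W.
q = ½ρv² = ½ × 1.12 × 21.5² = 258.9 Pa.
CL = 2W/(ρv²S) = 2×4296.8/(1.12×21.5²×12.7) = 1.307.
CD = 0.0108 + 0.0233 × 1.307² = 0.0506.
L/D = CL/CD = 1.307 / 0.0506 = 25.8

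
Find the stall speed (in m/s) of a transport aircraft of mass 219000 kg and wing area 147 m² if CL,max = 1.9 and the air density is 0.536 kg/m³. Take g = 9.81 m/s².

At stall, lift equals weight: L = W = m·g = 219000 × 9.81 = 2.148×10^6 N.
From L = ½ρV²S·CL,max = W: V_stall = √(2W/(ρSCL,max)) = √(2·2.148×10^6/(0.536·147·1.9))
V_stall = √28700 = 169 m/s

V_stall = 169 m/s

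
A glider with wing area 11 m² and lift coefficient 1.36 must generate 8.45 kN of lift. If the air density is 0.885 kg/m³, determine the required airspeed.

L = ½ρv²S·CL ⇒ v = √(2L/(ρ·S·CL))
v = √(2 × 8450 / (0.885 × 11 × 1.36)) = √1276 = 35.7 m/s

v = 35.7 m/s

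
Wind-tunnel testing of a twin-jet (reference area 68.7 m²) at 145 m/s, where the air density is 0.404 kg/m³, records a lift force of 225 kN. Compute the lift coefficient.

CL = 0.771

From L = ½ρv²S·CL, rearranging gives CL = 2L/(ρv²S).
CL = 2 × 2.25×10^5 / (0.404 × 145² × 68.7) = 0.771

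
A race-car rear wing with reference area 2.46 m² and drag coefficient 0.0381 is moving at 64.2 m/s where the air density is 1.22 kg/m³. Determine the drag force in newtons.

D = 236 N

D = ½ρv²S·CD = ½ × 1.22 × 64.2² × 2.46 × 0.0381 = 236 N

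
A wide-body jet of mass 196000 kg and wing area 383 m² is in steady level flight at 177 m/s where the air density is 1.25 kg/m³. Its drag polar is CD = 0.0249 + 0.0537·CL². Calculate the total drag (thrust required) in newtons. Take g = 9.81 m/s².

D = 2.13×10^5 N

Weight W = mg = 196000 × 9.81 = 1.9228×10^6 N; in level flight L = W.
q = ½ρv² = ½ × 1.25 × 177² = 19580 Pa.
Required CL = L/(qS) = 1.9228×10^6/(19580·383) = 0.2564.
CD = 0.0249 + 0.0537 × 0.2564² = 0.02843.
D = q·S·CD = 19580 × 383 × 0.02843 = 2.132×10^5 N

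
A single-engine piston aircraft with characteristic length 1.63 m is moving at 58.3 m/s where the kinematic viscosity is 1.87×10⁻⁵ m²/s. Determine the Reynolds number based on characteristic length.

Re = v·c/ν = 58.3 × 1.63 / (1.87×10⁻⁵) = 5.08×10^6

Re = 5.08×10^6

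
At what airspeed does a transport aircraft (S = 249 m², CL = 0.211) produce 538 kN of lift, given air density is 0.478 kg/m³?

L = ½ρv²S·CL ⇒ v = √(2L/(ρ·S·CL))
v = √(2 × 5.38×10^5 / (0.478 × 249 × 0.211)) = √42850 = 207 m/s

v = 207 m/s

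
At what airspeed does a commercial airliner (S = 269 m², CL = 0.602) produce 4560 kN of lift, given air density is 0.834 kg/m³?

v = 260 m/s

L = ½ρv²S·CL ⇒ v = √(2L/(ρ·S·CL))
v = √(2 × 4.56×10^6 / (0.834 × 269 × 0.602)) = √67530 = 260 m/s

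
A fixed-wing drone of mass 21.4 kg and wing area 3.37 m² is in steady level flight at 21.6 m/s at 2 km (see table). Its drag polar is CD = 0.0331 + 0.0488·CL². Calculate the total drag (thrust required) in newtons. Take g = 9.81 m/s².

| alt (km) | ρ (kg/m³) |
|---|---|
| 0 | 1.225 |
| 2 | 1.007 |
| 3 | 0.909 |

D = 28.9 N

At 2 km, from the table: ρ = 1.007 kg/m³.
Weight W = mg = 21.4 × 9.81 = 209.93 N; in level flight L = W.
q = ½ρv² = ½ × 1.007 × 21.6² = 234.9 Pa.
CL = W/(q·S) = 209.93 / (234.9 × 3.37) = 0.2652.
CD = 0.0331 + 0.0488 × 0.2652² = 0.03653.
D = q·S·CD = 234.9 × 3.37 × 0.03653 = 28.92 N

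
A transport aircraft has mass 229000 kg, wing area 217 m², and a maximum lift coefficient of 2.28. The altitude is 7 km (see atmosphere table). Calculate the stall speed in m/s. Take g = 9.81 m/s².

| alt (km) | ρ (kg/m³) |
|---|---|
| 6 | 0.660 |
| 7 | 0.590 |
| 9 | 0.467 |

At 7 km, from the table: ρ = 0.590 kg/m³.
Stall occurs when L = W at CL,max. W = mg = 229000 × 9.81 = 2.246×10^6 N.
From L = ½ρV²S·CL,max = W: V_stall = √(2W/(ρSCL,max)) = √(2·2.246×10^6/(0.59·217·2.28))
V_stall = √15390 = 124 m/s

V_stall = 124 m/s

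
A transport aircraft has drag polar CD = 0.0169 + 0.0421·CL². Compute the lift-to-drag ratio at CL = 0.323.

L/D = 15.2

CD = 0.0169 + 0.0421 × 0.323² = 0.02129
L/D = CL/CD = 0.323 / 0.02129 = 15.2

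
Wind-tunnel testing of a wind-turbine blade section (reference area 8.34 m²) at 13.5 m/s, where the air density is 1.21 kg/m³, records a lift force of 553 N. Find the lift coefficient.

From L = ½ρv²S·CL, rearranging gives CL = 2L/(ρv²S).
CL = 2 × 553 / (1.21 × 13.5² × 8.34) = 0.601

CL = 0.601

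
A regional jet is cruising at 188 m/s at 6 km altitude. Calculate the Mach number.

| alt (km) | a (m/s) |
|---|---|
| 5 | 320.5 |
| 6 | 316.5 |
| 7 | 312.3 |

At 6 km, from the table: a = 316.5 m/s.
M = v/a = 188 / 316.5 = 0.594

M = 0.594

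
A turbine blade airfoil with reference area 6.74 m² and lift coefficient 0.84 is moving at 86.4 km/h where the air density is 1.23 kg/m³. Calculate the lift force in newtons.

Convert speed: v = 86.4 km/h ÷ 3.6 = 24 m/s.
L = ½ρv²S·CL = ½ × 1.23 × 24² × 6.74 × 0.84 = 2010 N

L = 2010 N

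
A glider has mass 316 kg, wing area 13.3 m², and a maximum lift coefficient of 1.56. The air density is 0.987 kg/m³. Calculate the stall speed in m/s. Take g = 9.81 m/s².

V_stall = 17.4 m/s

At stall, lift equals weight: L = W = m·g = 316 × 9.81 = 3100 N.
From L = ½ρV²S·CL,max = W: V_stall = √(2W/(ρSCL,max)) = √(2·3100/(0.987·13.3·1.56))
V_stall = √302.8 = 17.4 m/s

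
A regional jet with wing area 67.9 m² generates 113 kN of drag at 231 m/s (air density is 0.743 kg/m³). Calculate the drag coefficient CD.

CD = 0.084

From D = ½ρv²S·CD, rearranging gives CD = 2D/(ρv²S).
CD = 2 × 1.13×10^5 / (0.743 × 231² × 67.9) = 0.084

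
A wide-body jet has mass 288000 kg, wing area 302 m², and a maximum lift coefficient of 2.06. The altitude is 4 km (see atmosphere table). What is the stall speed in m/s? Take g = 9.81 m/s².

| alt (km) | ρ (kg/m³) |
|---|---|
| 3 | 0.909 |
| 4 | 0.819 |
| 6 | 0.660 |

At 4 km, from the table: ρ = 0.819 kg/m³.
Stall occurs when L = W at CL,max. W = mg = 288000 × 9.81 = 2.825×10^6 N.
From L = ½ρV²S·CL,max = W: V_stall = √(2W/(ρSCL,max)) = √(2·2.825×10^6/(0.819·302·2.06))
V_stall = √11090 = 105 m/s

V_stall = 105 m/s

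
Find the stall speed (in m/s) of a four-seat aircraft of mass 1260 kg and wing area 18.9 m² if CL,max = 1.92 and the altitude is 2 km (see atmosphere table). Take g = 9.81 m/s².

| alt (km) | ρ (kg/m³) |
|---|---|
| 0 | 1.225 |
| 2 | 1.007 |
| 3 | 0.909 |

V_stall = 26 m/s

At 2 km, from the table: ρ = 1.007 kg/m³.
At stall, lift equals weight: L = W = m·g = 1260 × 9.81 = 12360 N.
From L = ½ρV²S·CL,max = W: V_stall = √(2W/(ρSCL,max)) = √(2·12360/(1.007·18.9·1.92))
V_stall = √676.5 = 26 m/s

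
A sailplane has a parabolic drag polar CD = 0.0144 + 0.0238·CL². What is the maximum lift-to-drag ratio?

(L/D)max = 27

For CD = CD0 + K·CL², (L/D)max occurs at CL* = √(CD0/K) and equals 1/(2√(K·CD0)).
(L/D)max = 1/(2√(0.0238 × 0.0144)) = 1/(2 × 0.01851) = 27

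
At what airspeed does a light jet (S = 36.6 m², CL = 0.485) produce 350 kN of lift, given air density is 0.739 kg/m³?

L = ½ρv²S·CL ⇒ v = √(2L/(ρ·S·CL))
v = √(2 × 3.5×10^5 / (0.739 × 36.6 × 0.485)) = √53360 = 231 m/s

v = 231 m/s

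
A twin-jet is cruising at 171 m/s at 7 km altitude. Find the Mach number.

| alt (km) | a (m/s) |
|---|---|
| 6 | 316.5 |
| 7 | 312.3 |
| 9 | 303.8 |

M = 0.548

At 7 km, from the table: a = 312.3 m/s.
M = v/a = 171 / 312.3 = 0.548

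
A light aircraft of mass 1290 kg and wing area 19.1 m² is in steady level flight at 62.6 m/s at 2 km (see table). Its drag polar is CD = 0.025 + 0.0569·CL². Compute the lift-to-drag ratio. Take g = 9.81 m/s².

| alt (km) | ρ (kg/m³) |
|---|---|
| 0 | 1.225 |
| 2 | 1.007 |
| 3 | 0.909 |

At 2 km, from the table: ρ = 1.007 kg/m³.
Weight W = mg = 1290 × 9.81 = 12655 N; in level flight L = W.
q = ½ρv² = ½ × 1.007 × 62.6² = 1973 Pa.
Required CL = L/(qS) = 12655/(1973·19.1) = 0.3358.
CD = 0.025 + 0.0569 × 0.3358² = 0.03142.
L/D = CL/CD = 0.3358 / 0.03142 = 10.7

L/D = 10.7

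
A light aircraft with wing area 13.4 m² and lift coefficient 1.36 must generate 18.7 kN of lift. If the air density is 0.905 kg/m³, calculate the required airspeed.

L = ½ρv²S·CL ⇒ v = √(2L/(ρ·S·CL))
v = √(2 × 18700 / (0.905 × 13.4 × 1.36)) = √2268 = 47.6 m/s

v = 47.6 m/s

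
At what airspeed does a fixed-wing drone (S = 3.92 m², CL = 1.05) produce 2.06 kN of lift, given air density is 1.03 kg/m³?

v = 31.2 m/s

L = ½ρv²S·CL ⇒ v = √(2L/(ρ·S·CL))
v = √(2 × 2060 / (1.03 × 3.92 × 1.05)) = √971.8 = 31.2 m/s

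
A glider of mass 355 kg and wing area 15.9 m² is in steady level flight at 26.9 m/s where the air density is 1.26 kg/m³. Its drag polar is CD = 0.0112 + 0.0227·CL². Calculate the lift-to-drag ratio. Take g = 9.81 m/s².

In steady level flight, lift balances weight: W = mg = 355 × 9.81 = 3482.6 N.
q = ½ρv² = ½ × 1.26 × 26.9² = 455.9 Pa.
CL = W/(q·S) = 3482.6 / (455.9 × 15.9) = 0.4805.
CD = 0.0112 + 0.0227 × 0.4805² = 0.01644.
L/D = CL/CD = 0.4805 / 0.01644 = 29.2

L/D = 29.2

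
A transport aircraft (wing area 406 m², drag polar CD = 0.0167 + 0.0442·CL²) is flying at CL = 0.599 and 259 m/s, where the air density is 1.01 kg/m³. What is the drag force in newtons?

CD = 0.0167 + 0.0442 × 0.599² = 0.03256
D = ½ρv²S·CD = ½ × 1.01 × 259² × 406 × 0.03256 = 4.48×10^5 N

D = 4.48×10^5 N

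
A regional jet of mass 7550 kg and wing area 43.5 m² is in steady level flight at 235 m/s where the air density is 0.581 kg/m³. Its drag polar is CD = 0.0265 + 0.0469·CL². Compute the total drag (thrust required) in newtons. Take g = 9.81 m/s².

D = 18900 N

Weight W = mg = 7550 × 9.81 = 74066 N; in level flight L = W.
Dynamic pressure q = 0.5 × 0.581 × 235² = 16040 Pa.
CL = W/(q·S) = 74066 / (16040 × 43.5) = 0.1061.
CD = 0.0265 + 0.0469 × 0.1061² = 0.02703.
D = q·S·CD = 16040 × 43.5 × 0.02703 = 18860 N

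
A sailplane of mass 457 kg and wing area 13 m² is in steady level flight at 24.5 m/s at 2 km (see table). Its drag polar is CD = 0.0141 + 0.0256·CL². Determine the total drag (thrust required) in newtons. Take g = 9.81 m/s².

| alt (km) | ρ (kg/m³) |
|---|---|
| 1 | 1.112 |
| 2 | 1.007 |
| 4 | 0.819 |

D = 186 N

At 2 km, from the table: ρ = 1.007 kg/m³.
Level flight ⇒ L = W = m·g = 457 × 9.81 = 4483.2 N.
Dynamic pressure q = 0.5 × 1.007 × 24.5² = 302.2 Pa.
CL = 2W/(ρv²S) = 2×4483.2/(1.007×24.5²×13) = 1.141.
CD = 0.0141 + 0.0256 × 1.141² = 0.04743.
D = q·S·CD = 302.2 × 13 × 0.04743 = 186.4 N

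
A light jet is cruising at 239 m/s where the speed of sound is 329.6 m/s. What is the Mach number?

M = 0.725

M = v/a = 239 / 329.6 = 0.725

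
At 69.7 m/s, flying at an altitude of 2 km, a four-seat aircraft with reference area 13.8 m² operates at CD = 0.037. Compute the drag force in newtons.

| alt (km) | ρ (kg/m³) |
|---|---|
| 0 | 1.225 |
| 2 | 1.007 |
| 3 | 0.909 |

At 2 km, from the table: ρ = 1.007 kg/m³.
Dynamic pressure q = ½ρv² = ½ × 1.007 × 69.7² = 2446 Pa.
D = q·S·CD = 2446 × 13.8 × 0.037 = 1250 N

D = 1250 N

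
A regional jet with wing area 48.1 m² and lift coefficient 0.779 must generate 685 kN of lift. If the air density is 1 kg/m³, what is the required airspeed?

L = ½ρv²S·CL ⇒ v = √(2L/(ρ·S·CL))
v = √(2 × 6.85×10^5 / (1 × 48.1 × 0.779)) = √36560 = 191 m/s

v = 191 m/s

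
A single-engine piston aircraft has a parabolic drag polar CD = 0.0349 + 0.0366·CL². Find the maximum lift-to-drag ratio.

For CD = CD0 + K·CL², (L/D)max occurs at CL* = √(CD0/K) and equals 1/(2√(K·CD0)).
(L/D)max = 1/(2√(0.0366 × 0.0349)) = 1/(2 × 0.03574) = 14

(L/D)max = 14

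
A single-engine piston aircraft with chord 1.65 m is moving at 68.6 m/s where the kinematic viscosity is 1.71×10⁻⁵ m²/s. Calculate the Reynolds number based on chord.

Re = 6.62×10^6

Re = v·c/ν = 68.6 × 1.65 / (1.71×10⁻⁵) = 6.62×10^6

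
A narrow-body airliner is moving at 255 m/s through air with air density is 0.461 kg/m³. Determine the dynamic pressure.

q = 15000 Pa

q = ½ρv² = ½ × 0.461 × 255² = 15000 Pa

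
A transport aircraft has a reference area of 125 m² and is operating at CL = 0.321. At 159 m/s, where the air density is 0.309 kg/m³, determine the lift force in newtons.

Dynamic pressure q = ½ρv² = ½ × 0.309 × 159² = 3906 Pa.
L = q·S·CL = 3906 × 125 × 0.321 = 1.57×10^5 N ≈ 157 kN

L = 1.57×10^5 N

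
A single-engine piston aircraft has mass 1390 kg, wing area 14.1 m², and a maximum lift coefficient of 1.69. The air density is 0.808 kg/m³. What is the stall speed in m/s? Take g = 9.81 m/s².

Stall occurs when L = W at CL,max. W = mg = 1390 × 9.81 = 13640 N.
V_stall = √(2W/(ρ·S·CL,max)) = √(2 × 13640 / (0.808 × 14.1 × 1.69))
V_stall = √1416 = 37.6 m/s

V_stall = 37.6 m/s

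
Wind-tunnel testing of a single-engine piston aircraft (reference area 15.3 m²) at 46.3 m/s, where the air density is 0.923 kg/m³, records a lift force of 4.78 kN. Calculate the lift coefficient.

From L = ½ρv²S·CL, rearranging gives CL = 2L/(ρv²S).
CL = 2 × 4780 / (0.923 × 46.3² × 15.3) = 0.316

CL = 0.316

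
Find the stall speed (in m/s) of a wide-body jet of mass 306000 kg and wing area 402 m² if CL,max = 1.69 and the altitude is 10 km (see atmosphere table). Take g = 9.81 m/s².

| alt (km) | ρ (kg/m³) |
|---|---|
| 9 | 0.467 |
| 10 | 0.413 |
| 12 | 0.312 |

V_stall = 146 m/s

At 10 km, from the table: ρ = 0.413 kg/m³.
Stall occurs when L = W at CL,max. W = mg = 306000 × 9.81 = 3.002×10^6 N.
V_stall = √(2W/(ρ·S·CL,max)) = √(2 × 3.002×10^6 / (0.413 × 402 × 1.69))
V_stall = √21400 = 146 m/s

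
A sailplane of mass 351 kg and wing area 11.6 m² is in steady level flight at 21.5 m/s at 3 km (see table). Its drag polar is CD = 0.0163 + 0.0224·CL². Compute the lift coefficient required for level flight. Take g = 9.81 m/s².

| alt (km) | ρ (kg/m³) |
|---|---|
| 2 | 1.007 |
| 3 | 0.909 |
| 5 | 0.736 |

At 3 km, from the table: ρ = 0.909 kg/m³.
In steady level flight, lift balances weight: W = mg = 351 × 9.81 = 3443.3 N.
q = ½ρv² = ½ × 0.909 × 21.5² = 210.1 Pa.
CL = 2W/(ρv²S) = 2×3443.3/(0.909×21.5²×11.6) = 1.413.

CL = 1.41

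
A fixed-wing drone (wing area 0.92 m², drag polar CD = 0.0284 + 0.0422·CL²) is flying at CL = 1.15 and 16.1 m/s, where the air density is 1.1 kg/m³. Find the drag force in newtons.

D = 11 N

CD = 0.0284 + 0.0422 × 1.15² = 0.08421
D = ½ρv²S·CD = ½ × 1.1 × 16.1² × 0.92 × 0.08421 = 11 N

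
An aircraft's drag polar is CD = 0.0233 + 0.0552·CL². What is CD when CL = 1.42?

CD = 0.135

CD = 0.0233 + 0.0552 × 1.42² = 0.0233 + 0.1113 = 0.135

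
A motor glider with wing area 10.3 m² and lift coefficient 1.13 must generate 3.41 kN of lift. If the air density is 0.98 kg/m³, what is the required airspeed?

L = ½ρv²S·CL ⇒ v = √(2L/(ρ·S·CL))
v = √(2 × 3410 / (0.98 × 10.3 × 1.13)) = √597.9 = 24.5 m/s

v = 24.5 m/s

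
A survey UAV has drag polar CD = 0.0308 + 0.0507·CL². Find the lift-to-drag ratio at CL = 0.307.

CD = 0.0308 + 0.0507 × 0.307² = 0.03558
L/D = CL/CD = 0.307 / 0.03558 = 8.63

L/D = 8.63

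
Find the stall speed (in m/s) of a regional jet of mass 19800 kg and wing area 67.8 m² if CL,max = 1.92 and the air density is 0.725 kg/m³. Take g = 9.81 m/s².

At stall, lift equals weight: L = W = m·g = 19800 × 9.81 = 1.942×10^5 N.
V_stall = √(2W/(ρ·S·CL,max)) = √(2 × 1.942×10^5 / (0.725 × 67.8 × 1.92))
V_stall = √4116 = 64.2 m/s

V_stall = 64.2 m/s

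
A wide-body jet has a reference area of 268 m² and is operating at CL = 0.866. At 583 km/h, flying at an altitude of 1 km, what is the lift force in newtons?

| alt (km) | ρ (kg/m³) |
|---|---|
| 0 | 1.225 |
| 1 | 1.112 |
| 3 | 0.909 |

At 1 km, from the table: ρ = 1.112 kg/m³.
Convert speed: v = 583 km/h ÷ 3.6 = 161.9 m/s.
Dynamic pressure q = ½ρv² = ½ × 1.112 × 161.9² = 14580 Pa.
L = q·S·CL = 14580 × 268 × 0.866 = 3.38×10^6 N ≈ 3380 kN

L = 3.38×10^6 N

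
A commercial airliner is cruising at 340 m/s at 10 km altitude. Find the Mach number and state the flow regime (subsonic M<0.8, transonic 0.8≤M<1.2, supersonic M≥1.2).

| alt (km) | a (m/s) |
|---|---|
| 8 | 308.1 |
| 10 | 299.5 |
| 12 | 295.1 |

At 10 km, from the table: a = 299.5 m/s.
M = v/a = 340 / 299.5 = 1.14
M = 1.14 → transonic.

M = 1.14 (transonic)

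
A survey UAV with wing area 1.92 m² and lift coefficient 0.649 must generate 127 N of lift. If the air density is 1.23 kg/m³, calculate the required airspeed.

v = 12.9 m/s

L = ½ρv²S·CL ⇒ v = √(2L/(ρ·S·CL))
v = √(2 × 127 / (1.23 × 1.92 × 0.649)) = √165.7 = 12.9 m/s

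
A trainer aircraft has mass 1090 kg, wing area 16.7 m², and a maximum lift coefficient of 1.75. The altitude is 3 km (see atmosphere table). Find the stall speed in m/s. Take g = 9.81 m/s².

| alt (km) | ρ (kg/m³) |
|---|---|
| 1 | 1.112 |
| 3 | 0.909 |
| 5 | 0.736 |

V_stall = 28.4 m/s

At 3 km, from the table: ρ = 0.909 kg/m³.
Weight W = mg = 1090 × 9.81 = 10690 N.
V_stall = √(2W/(ρ·S·CL,max)) = √(2 × 10690 / (0.909 × 16.7 × 1.75))
V_stall = √805 = 28.4 m/s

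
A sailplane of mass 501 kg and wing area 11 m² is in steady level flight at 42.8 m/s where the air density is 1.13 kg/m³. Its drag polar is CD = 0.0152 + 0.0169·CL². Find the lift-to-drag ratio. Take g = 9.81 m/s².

Level flight ⇒ L = W = m·g = 501 × 9.81 = 4914.8 N.
Dynamic pressure q = 0.5 × 1.13 × 42.8² = 1035 Pa.
Required CL = L/(qS) = 4914.8/(1035·11) = 0.4317.
CD = 0.0152 + 0.0169 × 0.4317² = 0.01835.
L/D = CL/CD = 0.4317 / 0.01835 = 23.5

L/D = 23.5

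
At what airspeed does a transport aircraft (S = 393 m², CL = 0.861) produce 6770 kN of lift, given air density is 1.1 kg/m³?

v = 191 m/s

L = ½ρv²S·CL ⇒ v = √(2L/(ρ·S·CL))
v = √(2 × 6.77×10^6 / (1.1 × 393 × 0.861)) = √36380 = 191 m/s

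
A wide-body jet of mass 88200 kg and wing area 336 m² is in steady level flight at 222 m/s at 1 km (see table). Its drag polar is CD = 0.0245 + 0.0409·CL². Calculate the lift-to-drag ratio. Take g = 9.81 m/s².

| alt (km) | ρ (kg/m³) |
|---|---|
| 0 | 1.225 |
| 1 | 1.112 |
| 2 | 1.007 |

L/D = 3.78

At 1 km, from the table: ρ = 1.112 kg/m³.
In steady level flight, lift balances weight: W = mg = 88200 × 9.81 = 8.6524×10^5 N.
Dynamic pressure q = 0.5 × 1.112 × 222² = 27400 Pa.
CL = 2W/(ρv²S) = 2×8.6524×10^5/(1.112×222²×336) = 0.09398.
CD = 0.0245 + 0.0409 × 0.09398² = 0.02486.
L/D = CL/CD = 0.09398 / 0.02486 = 3.78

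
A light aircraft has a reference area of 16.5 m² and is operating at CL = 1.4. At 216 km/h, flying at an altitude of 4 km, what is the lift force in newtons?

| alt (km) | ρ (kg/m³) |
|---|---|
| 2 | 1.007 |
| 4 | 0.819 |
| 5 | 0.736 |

At 4 km, from the table: ρ = 0.819 kg/m³.
Convert speed: v = 216 km/h ÷ 3.6 = 60 m/s.
L = ½ρv²S·CL = ½ × 0.819 × 60² × 16.5 × 1.4 = 34100 N ≈ 34.1 kN

L = 34100 N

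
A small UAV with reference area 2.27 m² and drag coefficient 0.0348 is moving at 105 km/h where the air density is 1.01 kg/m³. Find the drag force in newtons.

D = 33.9 N

Convert speed: v = 105 km/h ÷ 3.6 = 29.17 m/s.
D = ½ρv²S·CD = ½ × 1.01 × 29.17² × 2.27 × 0.0348 = 33.9 N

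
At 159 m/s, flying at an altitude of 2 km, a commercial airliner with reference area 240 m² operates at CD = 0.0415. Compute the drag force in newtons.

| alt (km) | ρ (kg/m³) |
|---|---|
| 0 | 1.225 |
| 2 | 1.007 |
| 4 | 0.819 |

D = 1.27×10^5 N

At 2 km, from the table: ρ = 1.007 kg/m³.
D = ½ρv²S·CD = ½ × 1.007 × 159² × 240 × 0.0415 = 1.27×10^5 N ≈ 127 kN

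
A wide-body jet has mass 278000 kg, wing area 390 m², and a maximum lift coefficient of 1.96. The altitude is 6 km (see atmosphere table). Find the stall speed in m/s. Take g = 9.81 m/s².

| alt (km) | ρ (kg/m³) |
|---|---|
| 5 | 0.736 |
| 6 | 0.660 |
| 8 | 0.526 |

V_stall = 104 m/s

At 6 km, from the table: ρ = 0.660 kg/m³.
At stall, lift equals weight: L = W = m·g = 278000 × 9.81 = 2.727×10^6 N.
From L = ½ρV²S·CL,max = W: V_stall = √(2W/(ρSCL,max)) = √(2·2.727×10^6/(0.66·390·1.96))
V_stall = √10810 = 104 m/s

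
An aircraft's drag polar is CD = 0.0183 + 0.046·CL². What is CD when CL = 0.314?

CD = 0.0228

CD = 0.0183 + 0.046 × 0.314² = 0.0183 + 0.004535 = 0.0228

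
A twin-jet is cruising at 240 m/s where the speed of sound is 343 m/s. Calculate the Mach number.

M = 0.7

M = v/a = 240 / 343 = 0.7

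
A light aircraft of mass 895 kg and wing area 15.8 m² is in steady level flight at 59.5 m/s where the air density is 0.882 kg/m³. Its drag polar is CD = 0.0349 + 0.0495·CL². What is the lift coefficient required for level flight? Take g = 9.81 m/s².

CL = 0.356

Level flight ⇒ L = W = m·g = 895 × 9.81 = 8780 N.
Dynamic pressure q = 0.5 × 0.882 × 59.5² = 1561 Pa.
Required CL = L/(qS) = 8780/(1561·15.8) = 0.3559.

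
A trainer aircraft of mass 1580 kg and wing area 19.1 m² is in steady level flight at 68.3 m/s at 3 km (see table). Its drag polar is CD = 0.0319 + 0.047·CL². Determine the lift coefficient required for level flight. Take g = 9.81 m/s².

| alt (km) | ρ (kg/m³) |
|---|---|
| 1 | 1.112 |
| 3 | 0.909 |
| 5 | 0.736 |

At 3 km, from the table: ρ = 0.909 kg/m³.
Weight W = mg = 1580 × 9.81 = 15500 N; in level flight L = W.
Dynamic pressure q = 0.5 × 0.909 × 68.3² = 2120 Pa.
CL = 2W/(ρv²S) = 2×15500/(0.909×68.3²×19.1) = 0.3828.

CL = 0.383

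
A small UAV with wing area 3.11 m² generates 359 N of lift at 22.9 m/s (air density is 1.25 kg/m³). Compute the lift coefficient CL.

From L = ½ρv²S·CL, rearranging gives CL = 2L/(ρv²S).
CL = 2 × 359 / (1.25 × 22.9² × 3.11) = 0.352

CL = 0.352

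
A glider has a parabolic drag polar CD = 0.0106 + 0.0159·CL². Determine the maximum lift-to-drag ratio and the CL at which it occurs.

(L/D)max = 38.5, at CL = 0.816

For CD = CD0 + K·CL², (L/D)max occurs at CL* = √(CD0/K) and equals 1/(2√(K·CD0)).
(L/D)max = 1/(2√(0.0159 × 0.0106)) = 1/(2 × 0.01298) = 38.5
CL* = √(0.0106/0.0159) = 0.816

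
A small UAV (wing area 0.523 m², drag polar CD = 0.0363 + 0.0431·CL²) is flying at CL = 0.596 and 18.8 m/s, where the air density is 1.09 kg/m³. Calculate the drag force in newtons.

D = 5.2 N

CD = 0.0363 + 0.0431 × 0.596² = 0.05161
D = ½ρv²S·CD = ½ × 1.09 × 18.8² × 0.523 × 0.05161 = 5.2 N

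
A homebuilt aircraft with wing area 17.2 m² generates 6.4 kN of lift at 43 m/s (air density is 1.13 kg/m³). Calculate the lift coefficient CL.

From L = ½ρv²S·CL, rearranging gives CL = 2L/(ρv²S).
CL = 2 × 6400 / (1.13 × 43² × 17.2) = 0.356

CL = 0.356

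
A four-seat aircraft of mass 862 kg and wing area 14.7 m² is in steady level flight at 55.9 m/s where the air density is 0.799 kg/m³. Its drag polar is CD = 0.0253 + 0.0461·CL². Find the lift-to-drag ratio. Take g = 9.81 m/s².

Weight W = mg = 862 × 9.81 = 8456.2 N; in level flight L = W.
q = ½ρv² = ½ × 0.799 × 55.9² = 1248 Pa.
CL = 2W/(ρv²S) = 2×8456.2/(0.799×55.9²×14.7) = 0.4608.
CD = 0.0253 + 0.0461 × 0.4608² = 0.03509.
L/D = CL/CD = 0.4608 / 0.03509 = 13.1

L/D = 13.1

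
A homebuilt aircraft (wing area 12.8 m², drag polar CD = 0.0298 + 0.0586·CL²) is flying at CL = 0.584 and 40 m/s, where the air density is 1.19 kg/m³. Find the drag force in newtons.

CD = 0.0298 + 0.0586 × 0.584² = 0.04979
D = ½ρv²S·CD = ½ × 1.19 × 40² × 12.8 × 0.04979 = 607 N

D = 607 N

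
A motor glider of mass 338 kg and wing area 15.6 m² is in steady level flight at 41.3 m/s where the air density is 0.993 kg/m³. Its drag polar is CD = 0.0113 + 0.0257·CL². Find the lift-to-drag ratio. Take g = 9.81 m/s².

L/D = 19.4

Weight W = mg = 338 × 9.81 = 3315.8 N; in level flight L = W.
Dynamic pressure q = 0.5 × 0.993 × 41.3² = 846.9 Pa.
Required CL = L/(qS) = 3315.8/(846.9·15.6) = 0.251.
CD = 0.0113 + 0.0257 × 0.251² = 0.01292.
L/D = CL/CD = 0.251 / 0.01292 = 19.4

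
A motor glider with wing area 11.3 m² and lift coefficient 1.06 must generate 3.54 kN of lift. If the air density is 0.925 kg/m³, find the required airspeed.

v = 25.3 m/s

L = ½ρv²S·CL ⇒ v = √(2L/(ρ·S·CL))
v = √(2 × 3540 / (0.925 × 11.3 × 1.06)) = √639 = 25.3 m/s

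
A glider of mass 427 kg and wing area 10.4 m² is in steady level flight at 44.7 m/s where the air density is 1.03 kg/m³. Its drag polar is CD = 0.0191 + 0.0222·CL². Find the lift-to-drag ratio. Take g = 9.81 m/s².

Level flight ⇒ L = W = m·g = 427 × 9.81 = 4188.9 N.
Dynamic pressure q = 0.5 × 1.03 × 44.7² = 1029 Pa.
CL = W/(q·S) = 4188.9 / (1029 × 10.4) = 0.3914.
CD = 0.0191 + 0.0222 × 0.3914² = 0.0225.
L/D = CL/CD = 0.3914 / 0.0225 = 17.4

L/D = 17.4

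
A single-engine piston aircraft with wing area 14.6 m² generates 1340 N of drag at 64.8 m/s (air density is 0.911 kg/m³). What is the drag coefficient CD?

From D = ½ρv²S·CD, rearranging gives CD = 2D/(ρv²S).
CD = 2 × 1340 / (0.911 × 64.8² × 14.6) = 0.048

CD = 0.048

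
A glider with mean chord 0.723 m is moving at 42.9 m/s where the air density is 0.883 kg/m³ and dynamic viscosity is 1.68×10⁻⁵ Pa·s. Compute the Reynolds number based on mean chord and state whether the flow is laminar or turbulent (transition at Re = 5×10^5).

Re = 1.63×10^6 (turbulent)

Re = ρ·v·c/μ = 0.883 × 42.9 × 0.723 / (1.68×10⁻⁵) = 1.63×10^6
Since 1.63×10^6 > 5×10^5, the flow is turbulent.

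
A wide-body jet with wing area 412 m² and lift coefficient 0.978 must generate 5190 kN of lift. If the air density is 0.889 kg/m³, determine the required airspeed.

v = 170 m/s

L = ½ρv²S·CL ⇒ v = √(2L/(ρ·S·CL))
v = √(2 × 5.19×10^6 / (0.889 × 412 × 0.978)) = √28980 = 170 m/s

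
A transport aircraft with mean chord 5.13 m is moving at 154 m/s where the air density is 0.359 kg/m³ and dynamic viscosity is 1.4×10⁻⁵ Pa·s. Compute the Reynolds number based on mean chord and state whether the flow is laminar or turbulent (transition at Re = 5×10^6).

Re = 2.03×10^7 (turbulent)

Re = ρ·v·c/μ = 0.359 × 154 × 5.13 / (1.4×10⁻⁵) = 2.03×10^7
Since 2.03×10^7 > 5×10^6, the flow is turbulent.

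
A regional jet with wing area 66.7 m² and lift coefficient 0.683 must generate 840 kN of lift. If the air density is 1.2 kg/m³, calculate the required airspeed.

L = ½ρv²S·CL ⇒ v = √(2L/(ρ·S·CL))
v = √(2 × 8.4×10^5 / (1.2 × 66.7 × 0.683)) = √30730 = 175 m/s

v = 175 m/s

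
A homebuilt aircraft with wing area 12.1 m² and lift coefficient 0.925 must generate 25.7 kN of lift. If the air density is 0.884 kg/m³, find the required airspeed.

L = ½ρv²S·CL ⇒ v = √(2L/(ρ·S·CL))
v = √(2 × 25700 / (0.884 × 12.1 × 0.925)) = √5195 = 72.1 m/s

v = 72.1 m/s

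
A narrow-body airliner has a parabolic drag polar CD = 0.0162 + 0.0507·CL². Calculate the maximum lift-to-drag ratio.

(L/D)max = 17.4

For CD = CD0 + K·CL², (L/D)max occurs at CL* = √(CD0/K) and equals 1/(2√(K·CD0)).
(L/D)max = 1/(2√(0.0507 × 0.0162)) = 1/(2 × 0.02866) = 17.4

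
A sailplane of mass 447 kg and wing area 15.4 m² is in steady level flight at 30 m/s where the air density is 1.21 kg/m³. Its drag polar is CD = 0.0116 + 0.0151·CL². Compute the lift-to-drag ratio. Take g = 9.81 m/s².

In steady level flight, lift balances weight: W = mg = 447 × 9.81 = 4385.1 N.
q = ½ρv² = ½ × 1.21 × 30² = 544.5 Pa.
CL = 2W/(ρv²S) = 2×4385.1/(1.21×30²×15.4) = 0.5229.
CD = 0.0116 + 0.0151 × 0.5229² = 0.01573.
L/D = CL/CD = 0.5229 / 0.01573 = 33.2

L/D = 33.2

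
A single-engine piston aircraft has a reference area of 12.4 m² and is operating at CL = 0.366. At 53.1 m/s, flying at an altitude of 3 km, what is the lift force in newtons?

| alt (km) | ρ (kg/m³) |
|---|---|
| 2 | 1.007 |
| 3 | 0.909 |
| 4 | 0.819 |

At 3 km, from the table: ρ = 0.909 kg/m³.
L = ½ρv²S·CL = ½ × 0.909 × 53.1² × 12.4 × 0.366 = 5820 N ≈ 5.82 kN

L = 5820 N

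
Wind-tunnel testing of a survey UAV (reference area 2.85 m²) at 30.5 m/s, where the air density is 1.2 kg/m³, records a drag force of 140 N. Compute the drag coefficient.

From D = ½ρv²S·CD, rearranging gives CD = 2D/(ρv²S).
CD = 2 × 140 / (1.2 × 30.5² × 2.85) = 0.088

CD = 0.088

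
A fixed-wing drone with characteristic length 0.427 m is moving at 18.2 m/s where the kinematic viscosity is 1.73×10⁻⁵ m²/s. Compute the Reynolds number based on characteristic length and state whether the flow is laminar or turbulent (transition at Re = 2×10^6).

Re = v·c/ν = 18.2 × 0.427 / (1.73×10⁻⁵) = 4.49×10^5
Since 4.49×10^5 < 2×10^6, the flow is laminar.

Re = 4.49×10^5 (laminar)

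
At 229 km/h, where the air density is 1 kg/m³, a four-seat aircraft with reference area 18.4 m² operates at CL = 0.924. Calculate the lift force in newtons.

Convert speed: v = 229 km/h ÷ 3.6 = 63.61 m/s.
L = ½ρv²S·CL = ½ × 1 × 63.61² × 18.4 × 0.924 = 34400 N ≈ 34.4 kN

L = 34400 N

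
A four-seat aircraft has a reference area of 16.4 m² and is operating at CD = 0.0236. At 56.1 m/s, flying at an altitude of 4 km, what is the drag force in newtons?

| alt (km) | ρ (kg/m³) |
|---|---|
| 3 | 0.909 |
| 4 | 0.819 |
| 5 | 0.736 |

At 4 km, from the table: ρ = 0.819 kg/m³.
D = ½ρv²S·CD = ½ × 0.819 × 56.1² × 16.4 × 0.0236 = 499 N

D = 499 N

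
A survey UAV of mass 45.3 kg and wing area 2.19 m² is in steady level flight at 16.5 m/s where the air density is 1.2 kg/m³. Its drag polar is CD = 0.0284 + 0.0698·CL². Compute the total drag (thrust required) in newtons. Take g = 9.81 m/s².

D = 48.7 N

Level flight ⇒ L = W = m·g = 45.3 × 9.81 = 444.39 N.
q = ½ρv² = ½ × 1.2 × 16.5² = 163.3 Pa.
CL = W/(q·S) = 444.39 / (163.3 × 2.19) = 1.242.
CD = 0.0284 + 0.0698 × 1.242² = 0.1361.
D = q·S·CD = 163.3 × 2.19 × 0.1361 = 48.69 N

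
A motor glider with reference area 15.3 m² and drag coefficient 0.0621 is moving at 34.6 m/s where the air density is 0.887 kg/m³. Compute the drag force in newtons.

Dynamic pressure q = ½ρv² = ½ × 0.887 × 34.6² = 530.9 Pa.
D = q·S·CD = 530.9 × 15.3 × 0.0621 = 504 N

D = 504 N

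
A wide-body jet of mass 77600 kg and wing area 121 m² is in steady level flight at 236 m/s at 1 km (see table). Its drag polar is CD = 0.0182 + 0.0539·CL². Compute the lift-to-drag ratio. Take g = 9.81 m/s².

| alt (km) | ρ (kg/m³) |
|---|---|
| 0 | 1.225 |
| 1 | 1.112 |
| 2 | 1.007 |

At 1 km, from the table: ρ = 1.112 kg/m³.
Level flight ⇒ L = W = m·g = 77600 × 9.81 = 7.6126×10^5 N.
Dynamic pressure q = 0.5 × 1.112 × 236² = 30970 Pa.
Required CL = L/(qS) = 7.6126×10^5/(30970·121) = 0.2032.
CD = 0.0182 + 0.0539 × 0.2032² = 0.02042.
L/D = CL/CD = 0.2032 / 0.02042 = 9.95

L/D = 9.95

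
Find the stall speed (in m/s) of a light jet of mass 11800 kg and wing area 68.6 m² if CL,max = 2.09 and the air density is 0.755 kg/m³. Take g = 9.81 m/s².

At stall, lift equals weight: L = W = m·g = 11800 × 9.81 = 1.158×10^5 N.
From L = ½ρV²S·CL,max = W: V_stall = √(2W/(ρSCL,max)) = √(2·1.158×10^5/(0.755·68.6·2.09))
V_stall = √2139 = 46.2 m/s

V_stall = 46.2 m/s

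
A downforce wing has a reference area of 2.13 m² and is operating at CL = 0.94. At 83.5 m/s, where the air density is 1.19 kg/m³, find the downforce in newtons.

L = ½ρv²S·CL = ½ × 1.19 × 83.5² × 2.13 × 0.94 = 8310 N ≈ 8.31 kN

L = 8310 N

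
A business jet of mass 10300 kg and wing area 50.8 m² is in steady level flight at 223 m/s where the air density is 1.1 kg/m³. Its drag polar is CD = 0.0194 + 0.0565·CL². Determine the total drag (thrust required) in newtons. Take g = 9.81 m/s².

D = 27400 N

In steady level flight, lift balances weight: W = mg = 10300 × 9.81 = 1.0104×10^5 N.
q = ½ρv² = ½ × 1.1 × 223² = 27350 Pa.
CL = W/(q·S) = 1.0104×10^5 / (27350 × 50.8) = 0.07272.
CD = 0.0194 + 0.0565 × 0.07272² = 0.0197.
D = q·S·CD = 27350 × 50.8 × 0.0197 = 27370 N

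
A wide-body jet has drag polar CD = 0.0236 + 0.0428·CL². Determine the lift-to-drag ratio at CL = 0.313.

CD = 0.0236 + 0.0428 × 0.313² = 0.02779
L/D = CL/CD = 0.313 / 0.02779 = 11.3

L/D = 11.3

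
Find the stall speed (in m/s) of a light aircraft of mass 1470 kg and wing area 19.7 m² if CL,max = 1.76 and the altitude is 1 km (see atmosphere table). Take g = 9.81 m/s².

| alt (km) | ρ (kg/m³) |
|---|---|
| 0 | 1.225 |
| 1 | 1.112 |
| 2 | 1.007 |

V_stall = 27.4 m/s

At 1 km, from the table: ρ = 1.112 kg/m³.
Stall occurs when L = W at CL,max. W = mg = 1470 × 9.81 = 14420 N.
V_stall = √(2W/(ρ·S·CL,max)) = √(2 × 14420 / (1.112 × 19.7 × 1.76))
V_stall = √748.1 = 27.4 m/s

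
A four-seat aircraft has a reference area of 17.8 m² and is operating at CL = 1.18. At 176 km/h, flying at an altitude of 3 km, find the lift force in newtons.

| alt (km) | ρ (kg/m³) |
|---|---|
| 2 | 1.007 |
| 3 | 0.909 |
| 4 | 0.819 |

L = 22800 N

At 3 km, from the table: ρ = 0.909 kg/m³.
Convert speed: v = 176 km/h ÷ 3.6 = 48.89 m/s.
Dynamic pressure q = ½ρv² = ½ × 0.909 × 48.89² = 1086 Pa.
L = q·S·CL = 1086 × 17.8 × 1.18 = 22800 N ≈ 22.8 kN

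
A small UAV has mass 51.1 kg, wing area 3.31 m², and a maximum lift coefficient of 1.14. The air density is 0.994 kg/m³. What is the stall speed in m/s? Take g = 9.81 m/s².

Stall occurs when L = W at CL,max. W = mg = 51.1 × 9.81 = 501.3 N.
From L = ½ρV²S·CL,max = W: V_stall = √(2W/(ρSCL,max)) = √(2·501.3/(0.994·3.31·1.14))
V_stall = √267.3 = 16.3 m/s

V_stall = 16.3 m/s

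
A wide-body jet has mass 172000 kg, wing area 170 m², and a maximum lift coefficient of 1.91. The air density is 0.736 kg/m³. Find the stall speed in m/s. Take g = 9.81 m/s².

V_stall = 119 m/s

Stall occurs when L = W at CL,max. W = mg = 172000 × 9.81 = 1.687×10^6 N.
V_stall = √(2W/(ρ·S·CL,max)) = √(2 × 1.687×10^6 / (0.736 × 170 × 1.91))
V_stall = √14120 = 119 m/s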